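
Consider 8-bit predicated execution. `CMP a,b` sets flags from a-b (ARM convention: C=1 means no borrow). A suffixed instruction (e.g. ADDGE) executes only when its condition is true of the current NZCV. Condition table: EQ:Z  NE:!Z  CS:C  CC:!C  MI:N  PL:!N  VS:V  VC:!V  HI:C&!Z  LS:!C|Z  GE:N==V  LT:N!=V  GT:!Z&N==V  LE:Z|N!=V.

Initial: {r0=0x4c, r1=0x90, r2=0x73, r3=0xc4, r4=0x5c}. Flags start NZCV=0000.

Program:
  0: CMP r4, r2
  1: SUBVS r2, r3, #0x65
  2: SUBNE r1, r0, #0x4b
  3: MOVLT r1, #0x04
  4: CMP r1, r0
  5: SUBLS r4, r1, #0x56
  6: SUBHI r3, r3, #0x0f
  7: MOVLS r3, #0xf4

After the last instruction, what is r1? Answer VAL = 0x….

VAL = 0x04

0: ✓ CMP  NZCV=1000
1: · SUBVS
2: ✓ SUBNE  r1←0x01
3: ✓ MOVLT  r1←0x04
4: ✓ CMP  NZCV=1000
5: ✓ SUBLS  r4←0xae
6: · SUBHI
7: ✓ MOVLS  r3←0xf4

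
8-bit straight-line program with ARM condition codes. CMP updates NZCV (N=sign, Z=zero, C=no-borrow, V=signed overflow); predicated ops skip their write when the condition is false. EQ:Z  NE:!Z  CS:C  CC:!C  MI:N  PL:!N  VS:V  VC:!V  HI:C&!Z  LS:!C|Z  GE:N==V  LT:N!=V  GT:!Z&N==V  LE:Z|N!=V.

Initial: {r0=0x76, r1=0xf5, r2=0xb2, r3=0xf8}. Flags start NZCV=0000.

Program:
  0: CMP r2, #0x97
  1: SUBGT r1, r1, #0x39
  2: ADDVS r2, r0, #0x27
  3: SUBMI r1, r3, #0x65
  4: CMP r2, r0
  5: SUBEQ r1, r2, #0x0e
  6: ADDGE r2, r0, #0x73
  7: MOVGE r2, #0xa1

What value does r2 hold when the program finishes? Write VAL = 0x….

VAL = 0xb2

[0] flags=0010 → (cmp)
[1] flags=0010 GT?T → r1=0xbc
[2] flags=0010 VS?F → skip
[3] flags=0010 MI?F → skip
[4] flags=0011 → (cmp)
[5] flags=0011 EQ?F → skip
[6] flags=0011 GE?F → skip
[7] flags=0011 GE?F → skip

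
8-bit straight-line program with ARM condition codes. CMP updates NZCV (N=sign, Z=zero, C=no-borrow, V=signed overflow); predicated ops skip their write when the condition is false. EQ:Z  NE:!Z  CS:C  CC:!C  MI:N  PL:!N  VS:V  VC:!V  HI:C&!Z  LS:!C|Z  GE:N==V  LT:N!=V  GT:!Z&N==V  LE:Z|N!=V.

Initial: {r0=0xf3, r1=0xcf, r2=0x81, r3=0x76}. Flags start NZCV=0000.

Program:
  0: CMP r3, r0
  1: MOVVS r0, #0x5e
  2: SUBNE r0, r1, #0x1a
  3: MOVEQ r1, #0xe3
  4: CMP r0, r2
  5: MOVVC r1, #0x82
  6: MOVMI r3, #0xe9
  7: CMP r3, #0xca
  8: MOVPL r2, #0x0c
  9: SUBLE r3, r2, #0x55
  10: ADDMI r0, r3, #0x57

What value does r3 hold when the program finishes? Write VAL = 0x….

VAL = 0x76

[0] flags=1001 → (cmp)
[1] flags=1001 VS?T → r0=0x5e
[2] flags=1001 NE?T → r0=0xb5
[3] flags=1001 EQ?F → skip
[4] flags=0010 → (cmp)
[5] flags=0010 VC?T → r1=0x82
[6] flags=0010 MI?F → skip
[7] flags=1001 → (cmp)
[8] flags=1001 PL?F → skip
[9] flags=1001 LE?F → skip
[10] flags=1001 MI?T → r0=0xcd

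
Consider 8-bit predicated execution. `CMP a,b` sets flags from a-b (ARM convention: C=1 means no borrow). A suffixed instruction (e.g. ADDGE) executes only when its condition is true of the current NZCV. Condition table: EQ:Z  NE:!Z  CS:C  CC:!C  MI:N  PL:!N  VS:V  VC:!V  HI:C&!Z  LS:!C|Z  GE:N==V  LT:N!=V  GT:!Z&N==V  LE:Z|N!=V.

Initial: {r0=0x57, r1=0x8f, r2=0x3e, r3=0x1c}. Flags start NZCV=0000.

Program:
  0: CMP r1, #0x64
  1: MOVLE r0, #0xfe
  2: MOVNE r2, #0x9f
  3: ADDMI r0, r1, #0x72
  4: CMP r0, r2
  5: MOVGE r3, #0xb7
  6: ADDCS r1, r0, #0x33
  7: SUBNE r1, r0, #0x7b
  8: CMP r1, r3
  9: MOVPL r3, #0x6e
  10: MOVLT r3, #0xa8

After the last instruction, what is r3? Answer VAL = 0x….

[0] flags=0011 → (cmp)
[1] flags=0011 LE?T → r0=0xfe
[2] flags=0011 NE?T → r2=0x9f
[3] flags=0011 MI?F → skip
[4] flags=0010 → (cmp)
[5] flags=0010 GE?T → r3=0xb7
[6] flags=0010 CS?T → r1=0x31
[7] flags=0010 NE?T → r1=0x83
[8] flags=1000 → (cmp)
[9] flags=1000 PL?F → skip
[10] flags=1000 LT?T → r3=0xa8

VAL = 0xa8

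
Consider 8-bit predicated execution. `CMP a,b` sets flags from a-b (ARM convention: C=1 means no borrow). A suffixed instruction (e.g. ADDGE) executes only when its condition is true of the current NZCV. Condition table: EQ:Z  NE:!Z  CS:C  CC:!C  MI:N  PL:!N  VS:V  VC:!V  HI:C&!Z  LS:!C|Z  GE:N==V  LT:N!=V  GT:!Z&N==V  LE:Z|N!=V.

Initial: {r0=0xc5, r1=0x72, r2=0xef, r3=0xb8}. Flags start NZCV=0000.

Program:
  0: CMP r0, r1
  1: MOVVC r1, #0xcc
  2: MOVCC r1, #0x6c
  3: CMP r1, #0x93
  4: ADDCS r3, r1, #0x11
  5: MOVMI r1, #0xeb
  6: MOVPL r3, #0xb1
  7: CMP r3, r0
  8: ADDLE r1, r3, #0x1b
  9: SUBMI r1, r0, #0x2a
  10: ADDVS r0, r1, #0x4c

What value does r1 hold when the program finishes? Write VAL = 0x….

VAL = 0x9b

0: ✓ CMP  NZCV=0011
1: · MOVVC
2: · MOVCC
3: ✓ CMP  NZCV=1001
4: · ADDCS
5: ✓ MOVMI  r1←0xeb
6: · MOVPL
7: ✓ CMP  NZCV=1000
8: ✓ ADDLE  r1←0xd3
9: ✓ SUBMI  r1←0x9b
10: · ADDVS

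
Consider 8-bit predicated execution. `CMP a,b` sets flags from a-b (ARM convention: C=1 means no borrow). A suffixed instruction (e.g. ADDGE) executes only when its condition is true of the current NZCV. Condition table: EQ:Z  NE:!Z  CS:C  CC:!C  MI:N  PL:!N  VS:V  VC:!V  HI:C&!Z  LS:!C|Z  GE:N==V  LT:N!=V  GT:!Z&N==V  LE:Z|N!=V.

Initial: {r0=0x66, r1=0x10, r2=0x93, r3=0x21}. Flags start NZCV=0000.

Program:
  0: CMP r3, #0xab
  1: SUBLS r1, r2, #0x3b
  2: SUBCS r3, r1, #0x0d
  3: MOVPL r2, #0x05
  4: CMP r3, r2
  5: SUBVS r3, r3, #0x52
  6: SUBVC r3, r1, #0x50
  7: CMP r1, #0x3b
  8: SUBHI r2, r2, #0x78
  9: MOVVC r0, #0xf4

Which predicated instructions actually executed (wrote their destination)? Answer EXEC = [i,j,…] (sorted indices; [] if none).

0: ✓ CMP  NZCV=0000
1: ✓ SUBLS  r1←0x58
2: · SUBCS
3: ✓ MOVPL  r2←0x05
4: ✓ CMP  NZCV=0010
5: · SUBVS
6: ✓ SUBVC  r3←0x08
7: ✓ CMP  NZCV=0010
8: ✓ SUBHI  r2←0x8d
9: ✓ MOVVC  r0←0xf4

EXEC = [1,3,6,8,9]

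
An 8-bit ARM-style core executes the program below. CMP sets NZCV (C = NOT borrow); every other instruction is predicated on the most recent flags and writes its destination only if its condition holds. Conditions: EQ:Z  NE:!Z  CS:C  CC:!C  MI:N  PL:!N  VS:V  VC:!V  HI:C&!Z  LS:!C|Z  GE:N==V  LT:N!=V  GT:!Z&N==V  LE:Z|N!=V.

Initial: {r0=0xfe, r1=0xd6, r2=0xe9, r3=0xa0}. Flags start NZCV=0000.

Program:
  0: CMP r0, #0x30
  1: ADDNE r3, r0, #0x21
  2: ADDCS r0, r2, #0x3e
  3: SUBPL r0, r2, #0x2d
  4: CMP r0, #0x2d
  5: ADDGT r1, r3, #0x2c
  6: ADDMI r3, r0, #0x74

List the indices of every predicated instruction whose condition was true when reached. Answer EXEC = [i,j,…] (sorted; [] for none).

EXEC = [1,2,6]

0: ✓ CMP  NZCV=1010
1: ✓ ADDNE  r3←0x1f
2: ✓ ADDCS  r0←0x27
3: · SUBPL
4: ✓ CMP  NZCV=1000
5: · ADDGT
6: ✓ ADDMI  r3←0x9b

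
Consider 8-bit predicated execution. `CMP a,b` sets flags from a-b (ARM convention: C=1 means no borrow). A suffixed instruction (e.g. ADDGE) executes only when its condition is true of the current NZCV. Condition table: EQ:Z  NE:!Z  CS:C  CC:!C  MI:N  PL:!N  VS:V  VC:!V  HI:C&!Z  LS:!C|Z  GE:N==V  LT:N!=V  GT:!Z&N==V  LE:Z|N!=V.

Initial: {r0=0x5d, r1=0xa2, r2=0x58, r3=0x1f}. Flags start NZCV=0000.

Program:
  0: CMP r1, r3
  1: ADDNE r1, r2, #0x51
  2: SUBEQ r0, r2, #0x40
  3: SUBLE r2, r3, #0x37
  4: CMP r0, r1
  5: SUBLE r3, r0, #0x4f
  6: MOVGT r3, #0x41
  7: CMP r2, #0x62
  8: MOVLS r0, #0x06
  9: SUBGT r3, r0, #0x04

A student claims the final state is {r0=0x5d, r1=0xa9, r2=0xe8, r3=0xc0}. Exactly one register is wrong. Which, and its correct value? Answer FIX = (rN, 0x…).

FIX = (r3, 0x41)

0: ✓ CMP  NZCV=1010
1: ✓ ADDNE  r1←0xa9
2: · SUBEQ
3: ✓ SUBLE  r2←0xe8
4: ✓ CMP  NZCV=1001
5: · SUBLE
6: ✓ MOVGT  r3←0x41
7: ✓ CMP  NZCV=1010
8: · MOVLS
9: · SUBGT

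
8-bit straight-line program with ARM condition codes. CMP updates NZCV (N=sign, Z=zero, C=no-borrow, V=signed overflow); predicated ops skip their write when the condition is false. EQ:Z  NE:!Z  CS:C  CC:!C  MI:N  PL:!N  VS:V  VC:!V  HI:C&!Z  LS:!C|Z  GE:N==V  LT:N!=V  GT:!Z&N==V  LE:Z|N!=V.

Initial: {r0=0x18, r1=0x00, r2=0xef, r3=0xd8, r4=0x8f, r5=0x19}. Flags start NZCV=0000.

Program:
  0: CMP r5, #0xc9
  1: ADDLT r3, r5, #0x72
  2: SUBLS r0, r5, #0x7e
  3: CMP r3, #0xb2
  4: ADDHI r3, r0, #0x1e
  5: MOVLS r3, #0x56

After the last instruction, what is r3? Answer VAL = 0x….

0: ✓ CMP  NZCV=0000
1: · ADDLT
2: ✓ SUBLS  r0←0x9b
3: ✓ CMP  NZCV=0010
4: ✓ ADDHI  r3←0xb9
5: · MOVLS

VAL = 0xb9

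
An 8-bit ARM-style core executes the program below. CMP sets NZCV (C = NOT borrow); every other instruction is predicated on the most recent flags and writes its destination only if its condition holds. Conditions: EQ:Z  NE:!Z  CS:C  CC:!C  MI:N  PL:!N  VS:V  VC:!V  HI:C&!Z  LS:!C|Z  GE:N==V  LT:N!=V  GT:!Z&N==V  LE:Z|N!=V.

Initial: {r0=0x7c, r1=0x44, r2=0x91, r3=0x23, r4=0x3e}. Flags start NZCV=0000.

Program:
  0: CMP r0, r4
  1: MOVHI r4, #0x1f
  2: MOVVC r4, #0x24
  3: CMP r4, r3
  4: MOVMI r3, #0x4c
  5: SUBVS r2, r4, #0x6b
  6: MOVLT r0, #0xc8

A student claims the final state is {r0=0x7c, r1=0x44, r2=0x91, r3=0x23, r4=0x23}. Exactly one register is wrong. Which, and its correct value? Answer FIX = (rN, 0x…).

FIX = (r4, 0x24)

[0] flags=0010 → (cmp)
[1] flags=0010 HI?T → r4=0x1f
[2] flags=0010 VC?T → r4=0x24
[3] flags=0010 → (cmp)
[4] flags=0010 MI?F → skip
[5] flags=0010 VS?F → skip
[6] flags=0010 LT?F → skip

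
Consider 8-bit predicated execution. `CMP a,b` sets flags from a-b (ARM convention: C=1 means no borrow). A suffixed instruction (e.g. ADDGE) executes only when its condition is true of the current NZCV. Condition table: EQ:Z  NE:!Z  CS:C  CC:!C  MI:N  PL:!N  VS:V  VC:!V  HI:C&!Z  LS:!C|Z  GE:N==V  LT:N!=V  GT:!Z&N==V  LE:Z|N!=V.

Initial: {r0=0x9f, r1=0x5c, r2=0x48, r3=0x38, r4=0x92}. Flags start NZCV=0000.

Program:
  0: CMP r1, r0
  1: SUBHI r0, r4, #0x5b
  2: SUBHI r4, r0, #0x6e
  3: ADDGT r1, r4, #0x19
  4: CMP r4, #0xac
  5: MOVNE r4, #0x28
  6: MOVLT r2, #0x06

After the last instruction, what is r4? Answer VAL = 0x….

[0] flags=1001 → (cmp)
[1] flags=1001 HI?F → skip
[2] flags=1001 HI?F → skip
[3] flags=1001 GT?T → r1=0xab
[4] flags=1000 → (cmp)
[5] flags=1000 NE?T → r4=0x28
[6] flags=1000 LT?T → r2=0x06

VAL = 0x28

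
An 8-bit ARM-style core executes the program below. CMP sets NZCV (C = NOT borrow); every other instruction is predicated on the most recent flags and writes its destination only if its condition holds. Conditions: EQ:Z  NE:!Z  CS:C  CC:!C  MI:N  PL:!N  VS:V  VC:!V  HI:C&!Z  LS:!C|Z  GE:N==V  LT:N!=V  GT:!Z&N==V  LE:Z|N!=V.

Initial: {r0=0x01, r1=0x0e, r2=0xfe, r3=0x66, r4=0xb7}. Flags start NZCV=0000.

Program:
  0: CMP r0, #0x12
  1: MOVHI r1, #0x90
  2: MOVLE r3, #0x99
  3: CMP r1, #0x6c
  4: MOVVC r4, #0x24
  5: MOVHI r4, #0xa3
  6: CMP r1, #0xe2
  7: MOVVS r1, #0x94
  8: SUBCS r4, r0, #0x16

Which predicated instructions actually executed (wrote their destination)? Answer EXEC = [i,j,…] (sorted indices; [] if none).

EXEC = [2,4]

[0] flags=1000 → (cmp)
[1] flags=1000 HI?F → skip
[2] flags=1000 LE?T → r3=0x99
[3] flags=1000 → (cmp)
[4] flags=1000 VC?T → r4=0x24
[5] flags=1000 HI?F → skip
[6] flags=0000 → (cmp)
[7] flags=0000 VS?F → skip
[8] flags=0000 CS?F → skip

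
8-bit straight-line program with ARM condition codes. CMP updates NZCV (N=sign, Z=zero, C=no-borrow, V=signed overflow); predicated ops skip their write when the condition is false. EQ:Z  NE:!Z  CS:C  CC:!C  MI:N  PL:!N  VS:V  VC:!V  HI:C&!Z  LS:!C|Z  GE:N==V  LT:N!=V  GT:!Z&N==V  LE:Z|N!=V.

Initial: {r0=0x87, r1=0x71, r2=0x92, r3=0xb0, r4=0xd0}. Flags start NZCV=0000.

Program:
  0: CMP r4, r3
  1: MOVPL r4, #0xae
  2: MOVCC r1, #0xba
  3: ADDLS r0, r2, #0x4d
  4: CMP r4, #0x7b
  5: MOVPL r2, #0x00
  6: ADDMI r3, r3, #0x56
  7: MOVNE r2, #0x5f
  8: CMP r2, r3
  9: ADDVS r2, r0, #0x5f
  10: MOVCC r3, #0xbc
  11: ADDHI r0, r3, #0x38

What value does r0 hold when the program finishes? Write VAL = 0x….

VAL = 0x87

0: ✓ CMP  NZCV=0010
1: ✓ MOVPL  r4←0xae
2: · MOVCC
3: · ADDLS
4: ✓ CMP  NZCV=0011
5: ✓ MOVPL  r2←0x00
6: · ADDMI
7: ✓ MOVNE  r2←0x5f
8: ✓ CMP  NZCV=1001
9: ✓ ADDVS  r2←0xe6
10: ✓ MOVCC  r3←0xbc
11: · ADDHI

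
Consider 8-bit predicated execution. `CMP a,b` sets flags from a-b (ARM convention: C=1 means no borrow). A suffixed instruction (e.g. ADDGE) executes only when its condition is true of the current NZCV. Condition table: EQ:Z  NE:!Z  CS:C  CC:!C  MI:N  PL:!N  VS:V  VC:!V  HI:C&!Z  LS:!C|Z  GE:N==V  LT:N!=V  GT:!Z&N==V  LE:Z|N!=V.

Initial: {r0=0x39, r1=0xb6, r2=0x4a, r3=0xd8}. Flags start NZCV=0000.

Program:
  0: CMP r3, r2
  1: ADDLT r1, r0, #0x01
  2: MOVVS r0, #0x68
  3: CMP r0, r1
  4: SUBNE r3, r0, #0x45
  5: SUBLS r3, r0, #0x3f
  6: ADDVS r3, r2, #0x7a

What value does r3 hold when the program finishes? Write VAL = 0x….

VAL = 0xfa

[0] flags=1010 → (cmp)
[1] flags=1010 LT?T → r1=0x3a
[2] flags=1010 VS?F → skip
[3] flags=1000 → (cmp)
[4] flags=1000 NE?T → r3=0xf4
[5] flags=1000 LS?T → r3=0xfa
[6] flags=1000 VS?F → skip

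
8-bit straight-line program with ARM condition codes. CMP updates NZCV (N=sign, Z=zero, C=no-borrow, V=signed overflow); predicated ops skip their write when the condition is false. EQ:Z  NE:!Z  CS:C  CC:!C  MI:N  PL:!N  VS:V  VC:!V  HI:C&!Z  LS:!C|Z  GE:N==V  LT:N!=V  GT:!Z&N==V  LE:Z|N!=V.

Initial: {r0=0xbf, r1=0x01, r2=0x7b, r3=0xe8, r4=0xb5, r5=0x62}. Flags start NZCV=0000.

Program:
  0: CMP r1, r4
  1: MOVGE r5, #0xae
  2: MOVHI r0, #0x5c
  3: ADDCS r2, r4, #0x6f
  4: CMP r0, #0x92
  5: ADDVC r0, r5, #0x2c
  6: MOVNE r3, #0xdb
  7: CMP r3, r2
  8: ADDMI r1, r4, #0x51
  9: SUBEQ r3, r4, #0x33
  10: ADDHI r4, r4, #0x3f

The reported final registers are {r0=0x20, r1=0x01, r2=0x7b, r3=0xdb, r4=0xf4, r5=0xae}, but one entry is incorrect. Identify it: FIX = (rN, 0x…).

[0] flags=0000 → (cmp)
[1] flags=0000 GE?T → r5=0xae
[2] flags=0000 HI?F → skip
[3] flags=0000 CS?F → skip
[4] flags=0010 → (cmp)
[5] flags=0010 VC?T → r0=0xda
[6] flags=0010 NE?T → r3=0xdb
[7] flags=0011 → (cmp)
[8] flags=0011 MI?F → skip
[9] flags=0011 EQ?F → skip
[10] flags=0011 HI?T → r4=0xf4

FIX = (r0, 0xda)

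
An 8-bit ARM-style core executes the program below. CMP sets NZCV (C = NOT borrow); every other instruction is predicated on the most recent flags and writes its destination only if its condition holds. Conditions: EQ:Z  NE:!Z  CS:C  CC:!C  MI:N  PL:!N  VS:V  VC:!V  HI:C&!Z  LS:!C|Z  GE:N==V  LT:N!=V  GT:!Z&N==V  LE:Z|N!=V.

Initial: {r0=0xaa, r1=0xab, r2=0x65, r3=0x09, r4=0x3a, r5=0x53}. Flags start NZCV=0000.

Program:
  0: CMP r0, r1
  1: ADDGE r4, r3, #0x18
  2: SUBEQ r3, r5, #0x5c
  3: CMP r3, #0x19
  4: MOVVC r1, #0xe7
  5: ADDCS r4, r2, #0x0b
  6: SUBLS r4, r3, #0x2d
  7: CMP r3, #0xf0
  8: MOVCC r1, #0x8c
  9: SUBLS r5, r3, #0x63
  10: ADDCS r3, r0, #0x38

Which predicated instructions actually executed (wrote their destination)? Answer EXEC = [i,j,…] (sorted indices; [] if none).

EXEC = [4,6,8,9]

0: ✓ CMP  NZCV=1000
1: · ADDGE
2: · SUBEQ
3: ✓ CMP  NZCV=1000
4: ✓ MOVVC  r1←0xe7
5: · ADDCS
6: ✓ SUBLS  r4←0xdc
7: ✓ CMP  NZCV=0000
8: ✓ MOVCC  r1←0x8c
9: ✓ SUBLS  r5←0xa6
10: · ADDCS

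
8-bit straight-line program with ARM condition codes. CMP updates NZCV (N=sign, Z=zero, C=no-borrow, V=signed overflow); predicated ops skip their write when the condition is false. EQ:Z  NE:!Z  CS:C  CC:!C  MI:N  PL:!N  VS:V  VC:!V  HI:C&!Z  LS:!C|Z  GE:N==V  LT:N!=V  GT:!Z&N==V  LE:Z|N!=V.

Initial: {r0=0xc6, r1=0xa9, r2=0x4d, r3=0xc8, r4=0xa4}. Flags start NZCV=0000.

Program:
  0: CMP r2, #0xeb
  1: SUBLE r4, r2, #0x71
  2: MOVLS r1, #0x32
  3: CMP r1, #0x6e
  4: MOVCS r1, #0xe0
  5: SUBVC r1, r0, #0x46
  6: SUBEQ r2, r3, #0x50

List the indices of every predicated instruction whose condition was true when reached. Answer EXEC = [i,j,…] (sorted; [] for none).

EXEC = [2,5]

0: ✓ CMP  NZCV=0000
1: · SUBLE
2: ✓ MOVLS  r1←0x32
3: ✓ CMP  NZCV=1000
4: · MOVCS
5: ✓ SUBVC  r1←0x80
6: · SUBEQ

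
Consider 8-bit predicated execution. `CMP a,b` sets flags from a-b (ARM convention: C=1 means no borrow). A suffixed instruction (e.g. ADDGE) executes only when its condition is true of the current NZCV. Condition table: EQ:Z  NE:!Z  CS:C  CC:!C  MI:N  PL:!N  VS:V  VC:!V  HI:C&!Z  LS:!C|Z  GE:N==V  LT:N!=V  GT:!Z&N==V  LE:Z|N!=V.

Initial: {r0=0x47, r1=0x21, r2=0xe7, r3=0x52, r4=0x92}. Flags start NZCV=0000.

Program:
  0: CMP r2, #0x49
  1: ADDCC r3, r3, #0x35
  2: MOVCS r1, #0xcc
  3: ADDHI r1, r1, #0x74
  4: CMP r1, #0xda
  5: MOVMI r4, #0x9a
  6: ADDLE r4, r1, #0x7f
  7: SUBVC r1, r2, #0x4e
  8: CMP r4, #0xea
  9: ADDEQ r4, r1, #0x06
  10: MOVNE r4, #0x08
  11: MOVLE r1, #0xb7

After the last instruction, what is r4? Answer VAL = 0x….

0: ✓ CMP  NZCV=1010
1: · ADDCC
2: ✓ MOVCS  r1←0xcc
3: ✓ ADDHI  r1←0x40
4: ✓ CMP  NZCV=0000
5: · MOVMI
6: · ADDLE
7: ✓ SUBVC  r1←0x99
8: ✓ CMP  NZCV=1000
9: · ADDEQ
10: ✓ MOVNE  r4←0x08
11: ✓ MOVLE  r1←0xb7

VAL = 0x08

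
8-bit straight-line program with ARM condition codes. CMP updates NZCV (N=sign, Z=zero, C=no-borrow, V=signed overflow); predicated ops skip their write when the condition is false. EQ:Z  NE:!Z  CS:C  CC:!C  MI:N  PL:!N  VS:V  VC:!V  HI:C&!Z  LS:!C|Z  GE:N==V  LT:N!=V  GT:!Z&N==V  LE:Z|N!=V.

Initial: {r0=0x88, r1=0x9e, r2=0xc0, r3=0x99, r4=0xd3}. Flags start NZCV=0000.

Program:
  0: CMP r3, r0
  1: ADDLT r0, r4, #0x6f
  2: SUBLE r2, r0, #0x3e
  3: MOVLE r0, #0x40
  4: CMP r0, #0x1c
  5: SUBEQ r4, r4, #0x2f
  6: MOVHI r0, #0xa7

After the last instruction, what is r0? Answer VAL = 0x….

VAL = 0xa7

0: ✓ CMP  NZCV=0010
1: · ADDLT
2: · SUBLE
3: · MOVLE
4: ✓ CMP  NZCV=0011
5: · SUBEQ
6: ✓ MOVHI  r0←0xa7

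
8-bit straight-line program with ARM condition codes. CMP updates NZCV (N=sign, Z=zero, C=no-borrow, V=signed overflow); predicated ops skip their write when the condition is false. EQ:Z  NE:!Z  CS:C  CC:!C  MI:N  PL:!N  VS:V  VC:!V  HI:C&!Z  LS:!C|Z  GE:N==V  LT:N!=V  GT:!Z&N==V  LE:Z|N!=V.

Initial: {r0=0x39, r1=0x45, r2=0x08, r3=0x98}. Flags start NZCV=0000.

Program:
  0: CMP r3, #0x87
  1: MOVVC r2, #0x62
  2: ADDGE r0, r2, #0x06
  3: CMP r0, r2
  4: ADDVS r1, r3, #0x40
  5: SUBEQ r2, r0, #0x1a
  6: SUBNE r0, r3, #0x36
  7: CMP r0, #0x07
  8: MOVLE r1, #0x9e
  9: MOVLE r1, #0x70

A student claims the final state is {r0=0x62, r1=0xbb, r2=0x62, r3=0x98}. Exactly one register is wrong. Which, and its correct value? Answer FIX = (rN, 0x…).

0: ✓ CMP  NZCV=0010
1: ✓ MOVVC  r2←0x62
2: ✓ ADDGE  r0←0x68
3: ✓ CMP  NZCV=0010
4: · ADDVS
5: · SUBEQ
6: ✓ SUBNE  r0←0x62
7: ✓ CMP  NZCV=0010
8: · MOVLE
9: · MOVLE

FIX = (r1, 0x45)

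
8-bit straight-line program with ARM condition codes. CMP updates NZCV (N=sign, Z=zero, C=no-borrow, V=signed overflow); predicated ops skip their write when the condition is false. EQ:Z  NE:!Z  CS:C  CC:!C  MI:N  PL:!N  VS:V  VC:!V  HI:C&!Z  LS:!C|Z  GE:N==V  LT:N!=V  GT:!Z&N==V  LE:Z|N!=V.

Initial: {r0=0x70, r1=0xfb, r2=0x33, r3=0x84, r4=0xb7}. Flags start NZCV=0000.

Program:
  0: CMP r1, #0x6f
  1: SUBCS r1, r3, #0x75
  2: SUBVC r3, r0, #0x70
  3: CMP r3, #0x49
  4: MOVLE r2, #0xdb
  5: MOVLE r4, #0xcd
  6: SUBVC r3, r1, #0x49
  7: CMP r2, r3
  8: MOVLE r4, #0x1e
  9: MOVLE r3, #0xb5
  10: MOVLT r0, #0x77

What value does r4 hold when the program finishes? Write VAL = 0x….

0: ✓ CMP  NZCV=1010
1: ✓ SUBCS  r1←0x0f
2: ✓ SUBVC  r3←0x00
3: ✓ CMP  NZCV=1000
4: ✓ MOVLE  r2←0xdb
5: ✓ MOVLE  r4←0xcd
6: ✓ SUBVC  r3←0xc6
7: ✓ CMP  NZCV=0010
8: · MOVLE
9: · MOVLE
10: · MOVLT

VAL = 0xcd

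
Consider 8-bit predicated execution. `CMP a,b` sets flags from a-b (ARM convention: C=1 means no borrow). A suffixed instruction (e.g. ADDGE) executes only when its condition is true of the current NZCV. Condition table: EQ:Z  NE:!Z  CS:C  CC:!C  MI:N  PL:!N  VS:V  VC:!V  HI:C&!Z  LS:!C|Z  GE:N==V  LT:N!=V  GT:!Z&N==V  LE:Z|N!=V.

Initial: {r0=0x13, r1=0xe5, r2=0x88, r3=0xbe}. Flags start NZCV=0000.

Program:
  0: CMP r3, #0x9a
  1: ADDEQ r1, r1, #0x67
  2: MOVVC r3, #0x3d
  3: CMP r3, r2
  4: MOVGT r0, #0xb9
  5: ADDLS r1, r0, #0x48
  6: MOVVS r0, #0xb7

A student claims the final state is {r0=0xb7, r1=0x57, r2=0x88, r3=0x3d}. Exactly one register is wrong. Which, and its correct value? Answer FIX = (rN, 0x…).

FIX = (r1, 0x01)

0: ✓ CMP  NZCV=0010
1: · ADDEQ
2: ✓ MOVVC  r3←0x3d
3: ✓ CMP  NZCV=1001
4: ✓ MOVGT  r0←0xb9
5: ✓ ADDLS  r1←0x01
6: ✓ MOVVS  r0←0xb7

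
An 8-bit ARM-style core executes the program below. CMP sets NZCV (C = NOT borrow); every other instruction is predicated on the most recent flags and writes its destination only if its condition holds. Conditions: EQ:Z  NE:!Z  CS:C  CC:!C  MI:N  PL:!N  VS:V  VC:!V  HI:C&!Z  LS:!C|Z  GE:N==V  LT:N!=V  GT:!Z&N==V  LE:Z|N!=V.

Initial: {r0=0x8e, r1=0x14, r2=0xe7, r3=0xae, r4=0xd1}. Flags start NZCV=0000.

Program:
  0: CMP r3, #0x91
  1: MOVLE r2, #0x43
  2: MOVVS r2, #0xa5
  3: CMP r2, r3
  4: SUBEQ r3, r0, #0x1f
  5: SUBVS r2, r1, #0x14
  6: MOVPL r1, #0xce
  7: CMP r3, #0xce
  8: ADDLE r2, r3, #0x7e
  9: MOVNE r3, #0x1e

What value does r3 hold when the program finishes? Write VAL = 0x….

0: ✓ CMP  NZCV=0010
1: · MOVLE
2: · MOVVS
3: ✓ CMP  NZCV=0010
4: · SUBEQ
5: · SUBVS
6: ✓ MOVPL  r1←0xce
7: ✓ CMP  NZCV=1000
8: ✓ ADDLE  r2←0x2c
9: ✓ MOVNE  r3←0x1e

VAL = 0x1e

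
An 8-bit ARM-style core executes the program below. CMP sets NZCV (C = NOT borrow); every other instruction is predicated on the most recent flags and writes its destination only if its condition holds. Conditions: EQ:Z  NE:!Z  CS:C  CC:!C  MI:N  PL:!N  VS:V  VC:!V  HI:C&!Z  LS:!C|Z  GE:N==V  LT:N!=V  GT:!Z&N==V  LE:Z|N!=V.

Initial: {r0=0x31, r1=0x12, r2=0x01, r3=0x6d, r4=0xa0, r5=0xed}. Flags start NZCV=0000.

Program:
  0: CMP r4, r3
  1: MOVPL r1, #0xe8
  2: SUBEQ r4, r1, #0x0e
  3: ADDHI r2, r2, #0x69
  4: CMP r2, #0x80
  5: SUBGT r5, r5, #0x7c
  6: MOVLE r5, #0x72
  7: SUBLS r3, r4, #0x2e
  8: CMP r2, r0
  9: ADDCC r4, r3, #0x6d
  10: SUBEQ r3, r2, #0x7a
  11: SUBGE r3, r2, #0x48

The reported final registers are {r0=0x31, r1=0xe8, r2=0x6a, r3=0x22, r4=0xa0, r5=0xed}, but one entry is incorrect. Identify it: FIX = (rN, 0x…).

[0] flags=0011 → (cmp)
[1] flags=0011 PL?T → r1=0xe8
[2] flags=0011 EQ?F → skip
[3] flags=0011 HI?T → r2=0x6a
[4] flags=1001 → (cmp)
[5] flags=1001 GT?T → r5=0x71
[6] flags=1001 LE?F → skip
[7] flags=1001 LS?T → r3=0x72
[8] flags=0010 → (cmp)
[9] flags=0010 CC?F → skip
[10] flags=0010 EQ?F → skip
[11] flags=0010 GE?T → r3=0x22

FIX = (r5, 0x71)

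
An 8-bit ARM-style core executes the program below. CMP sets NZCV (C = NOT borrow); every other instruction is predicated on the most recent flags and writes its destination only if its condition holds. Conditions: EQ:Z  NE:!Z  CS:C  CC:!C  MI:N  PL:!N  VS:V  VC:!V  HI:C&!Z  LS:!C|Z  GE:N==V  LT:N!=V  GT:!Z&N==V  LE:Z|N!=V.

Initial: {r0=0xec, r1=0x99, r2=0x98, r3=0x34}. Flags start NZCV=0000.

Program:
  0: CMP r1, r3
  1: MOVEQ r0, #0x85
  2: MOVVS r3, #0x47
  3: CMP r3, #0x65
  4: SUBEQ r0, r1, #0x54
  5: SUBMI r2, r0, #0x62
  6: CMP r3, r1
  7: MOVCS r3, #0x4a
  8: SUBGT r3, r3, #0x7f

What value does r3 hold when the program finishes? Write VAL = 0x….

VAL = 0xc8

[0] flags=0011 → (cmp)
[1] flags=0011 EQ?F → skip
[2] flags=0011 VS?T → r3=0x47
[3] flags=1000 → (cmp)
[4] flags=1000 EQ?F → skip
[5] flags=1000 MI?T → r2=0x8a
[6] flags=1001 → (cmp)
[7] flags=1001 CS?F → skip
[8] flags=1001 GT?T → r3=0xc8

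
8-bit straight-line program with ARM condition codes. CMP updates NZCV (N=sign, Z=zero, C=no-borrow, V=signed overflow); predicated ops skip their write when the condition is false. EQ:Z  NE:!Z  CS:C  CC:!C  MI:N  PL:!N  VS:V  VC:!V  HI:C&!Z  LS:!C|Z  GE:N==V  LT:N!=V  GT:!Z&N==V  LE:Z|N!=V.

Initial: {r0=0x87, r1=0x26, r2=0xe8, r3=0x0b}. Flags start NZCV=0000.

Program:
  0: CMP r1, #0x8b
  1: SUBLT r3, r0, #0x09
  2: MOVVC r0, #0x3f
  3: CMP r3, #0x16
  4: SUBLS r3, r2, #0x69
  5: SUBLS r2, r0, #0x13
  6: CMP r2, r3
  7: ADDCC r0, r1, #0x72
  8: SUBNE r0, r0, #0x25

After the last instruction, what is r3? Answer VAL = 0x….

[0] flags=1001 → (cmp)
[1] flags=1001 LT?F → skip
[2] flags=1001 VC?F → skip
[3] flags=1000 → (cmp)
[4] flags=1000 LS?T → r3=0x7f
[5] flags=1000 LS?T → r2=0x74
[6] flags=1000 → (cmp)
[7] flags=1000 CC?T → r0=0x98
[8] flags=1000 NE?T → r0=0x73

VAL = 0x7f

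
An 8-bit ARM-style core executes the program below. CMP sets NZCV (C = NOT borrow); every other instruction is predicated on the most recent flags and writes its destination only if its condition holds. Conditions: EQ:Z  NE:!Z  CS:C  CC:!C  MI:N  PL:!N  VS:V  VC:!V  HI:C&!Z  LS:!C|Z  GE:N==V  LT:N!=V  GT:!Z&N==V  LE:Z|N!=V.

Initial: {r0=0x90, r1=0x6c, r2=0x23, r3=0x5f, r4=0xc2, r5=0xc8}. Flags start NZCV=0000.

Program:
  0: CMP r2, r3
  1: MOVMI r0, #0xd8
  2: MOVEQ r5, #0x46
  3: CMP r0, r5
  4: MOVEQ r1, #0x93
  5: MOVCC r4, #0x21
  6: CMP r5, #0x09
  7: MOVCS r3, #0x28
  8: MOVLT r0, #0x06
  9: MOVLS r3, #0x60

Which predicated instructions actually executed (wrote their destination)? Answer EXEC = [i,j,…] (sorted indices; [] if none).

[0] flags=1000 → (cmp)
[1] flags=1000 MI?T → r0=0xd8
[2] flags=1000 EQ?F → skip
[3] flags=0010 → (cmp)
[4] flags=0010 EQ?F → skip
[5] flags=0010 CC?F → skip
[6] flags=1010 → (cmp)
[7] flags=1010 CS?T → r3=0x28
[8] flags=1010 LT?T → r0=0x06
[9] flags=1010 LS?F → skip

EXEC = [1,7,8]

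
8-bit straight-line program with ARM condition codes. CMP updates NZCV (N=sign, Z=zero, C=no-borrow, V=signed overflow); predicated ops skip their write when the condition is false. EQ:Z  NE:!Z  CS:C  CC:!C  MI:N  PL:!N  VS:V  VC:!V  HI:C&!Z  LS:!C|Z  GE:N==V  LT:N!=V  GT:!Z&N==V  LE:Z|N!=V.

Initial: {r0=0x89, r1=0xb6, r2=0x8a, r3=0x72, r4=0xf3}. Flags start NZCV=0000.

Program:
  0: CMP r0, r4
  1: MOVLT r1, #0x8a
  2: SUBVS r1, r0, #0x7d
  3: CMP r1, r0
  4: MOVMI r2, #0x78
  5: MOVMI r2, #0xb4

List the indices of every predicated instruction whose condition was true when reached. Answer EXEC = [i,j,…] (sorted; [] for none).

[0] flags=1000 → (cmp)
[1] flags=1000 LT?T → r1=0x8a
[2] flags=1000 VS?F → skip
[3] flags=0010 → (cmp)
[4] flags=0010 MI?F → skip
[5] flags=0010 MI?F → skip

EXEC = [1]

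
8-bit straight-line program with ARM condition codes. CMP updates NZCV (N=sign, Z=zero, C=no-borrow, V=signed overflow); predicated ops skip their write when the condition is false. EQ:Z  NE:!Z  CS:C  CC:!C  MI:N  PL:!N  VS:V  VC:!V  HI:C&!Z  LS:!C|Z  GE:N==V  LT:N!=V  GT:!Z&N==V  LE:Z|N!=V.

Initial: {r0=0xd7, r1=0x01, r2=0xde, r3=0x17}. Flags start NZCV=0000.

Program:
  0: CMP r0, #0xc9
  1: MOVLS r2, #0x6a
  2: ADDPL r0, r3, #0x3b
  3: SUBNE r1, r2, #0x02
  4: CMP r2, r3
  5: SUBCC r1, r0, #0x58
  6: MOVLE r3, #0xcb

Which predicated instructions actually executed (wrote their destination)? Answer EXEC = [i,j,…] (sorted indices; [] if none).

EXEC = [2,3,6]

[0] flags=0010 → (cmp)
[1] flags=0010 LS?F → skip
[2] flags=0010 PL?T → r0=0x52
[3] flags=0010 NE?T → r1=0xdc
[4] flags=1010 → (cmp)
[5] flags=1010 CC?F → skip
[6] flags=1010 LE?T → r3=0xcb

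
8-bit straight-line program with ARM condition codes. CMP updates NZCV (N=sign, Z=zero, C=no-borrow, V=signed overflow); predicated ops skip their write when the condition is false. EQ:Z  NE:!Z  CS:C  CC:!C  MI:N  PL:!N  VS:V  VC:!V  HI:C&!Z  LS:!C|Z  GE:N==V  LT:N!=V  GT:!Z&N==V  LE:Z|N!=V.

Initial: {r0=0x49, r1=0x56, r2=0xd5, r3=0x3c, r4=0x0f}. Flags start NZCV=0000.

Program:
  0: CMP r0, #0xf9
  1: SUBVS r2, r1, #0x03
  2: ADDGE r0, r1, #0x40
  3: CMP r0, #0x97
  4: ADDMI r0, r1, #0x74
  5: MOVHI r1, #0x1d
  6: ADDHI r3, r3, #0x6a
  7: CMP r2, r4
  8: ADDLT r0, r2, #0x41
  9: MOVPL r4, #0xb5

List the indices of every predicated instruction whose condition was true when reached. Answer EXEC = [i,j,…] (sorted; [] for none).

EXEC = [2,4,8]

0: ✓ CMP  NZCV=0000
1: · SUBVS
2: ✓ ADDGE  r0←0x96
3: ✓ CMP  NZCV=1000
4: ✓ ADDMI  r0←0xca
5: · MOVHI
6: · ADDHI
7: ✓ CMP  NZCV=1010
8: ✓ ADDLT  r0←0x16
9: · MOVPL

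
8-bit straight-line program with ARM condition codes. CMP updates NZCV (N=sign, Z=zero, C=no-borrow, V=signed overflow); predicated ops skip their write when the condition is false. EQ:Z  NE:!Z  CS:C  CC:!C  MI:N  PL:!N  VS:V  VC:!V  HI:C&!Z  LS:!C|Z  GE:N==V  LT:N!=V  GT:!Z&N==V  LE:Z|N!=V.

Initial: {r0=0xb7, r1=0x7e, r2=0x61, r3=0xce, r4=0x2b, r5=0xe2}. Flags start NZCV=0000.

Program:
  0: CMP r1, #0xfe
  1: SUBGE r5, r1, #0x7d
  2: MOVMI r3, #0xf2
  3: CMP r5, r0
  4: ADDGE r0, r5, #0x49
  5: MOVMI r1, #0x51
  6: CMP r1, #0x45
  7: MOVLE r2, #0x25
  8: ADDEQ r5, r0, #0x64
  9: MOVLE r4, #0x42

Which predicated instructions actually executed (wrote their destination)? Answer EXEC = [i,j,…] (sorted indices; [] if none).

0: ✓ CMP  NZCV=1001
1: ✓ SUBGE  r5←0x01
2: ✓ MOVMI  r3←0xf2
3: ✓ CMP  NZCV=0000
4: ✓ ADDGE  r0←0x4a
5: · MOVMI
6: ✓ CMP  NZCV=0010
7: · MOVLE
8: · ADDEQ
9: · MOVLE

EXEC = [1,2,4]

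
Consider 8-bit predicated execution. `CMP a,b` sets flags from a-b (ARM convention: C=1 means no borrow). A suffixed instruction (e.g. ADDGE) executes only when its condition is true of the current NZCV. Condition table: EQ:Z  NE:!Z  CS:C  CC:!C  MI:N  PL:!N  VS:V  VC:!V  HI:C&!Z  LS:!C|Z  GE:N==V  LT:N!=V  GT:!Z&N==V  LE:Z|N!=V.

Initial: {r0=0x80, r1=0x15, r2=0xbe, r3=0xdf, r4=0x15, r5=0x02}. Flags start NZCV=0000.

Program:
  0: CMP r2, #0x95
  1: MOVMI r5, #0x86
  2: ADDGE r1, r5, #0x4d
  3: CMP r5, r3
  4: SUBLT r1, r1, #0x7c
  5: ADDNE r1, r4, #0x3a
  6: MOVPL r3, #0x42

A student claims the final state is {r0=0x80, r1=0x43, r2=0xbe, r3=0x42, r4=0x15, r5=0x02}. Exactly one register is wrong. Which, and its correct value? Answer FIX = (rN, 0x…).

0: ✓ CMP  NZCV=0010
1: · MOVMI
2: ✓ ADDGE  r1←0x4f
3: ✓ CMP  NZCV=0000
4: · SUBLT
5: ✓ ADDNE  r1←0x4f
6: ✓ MOVPL  r3←0x42

FIX = (r1, 0x4f)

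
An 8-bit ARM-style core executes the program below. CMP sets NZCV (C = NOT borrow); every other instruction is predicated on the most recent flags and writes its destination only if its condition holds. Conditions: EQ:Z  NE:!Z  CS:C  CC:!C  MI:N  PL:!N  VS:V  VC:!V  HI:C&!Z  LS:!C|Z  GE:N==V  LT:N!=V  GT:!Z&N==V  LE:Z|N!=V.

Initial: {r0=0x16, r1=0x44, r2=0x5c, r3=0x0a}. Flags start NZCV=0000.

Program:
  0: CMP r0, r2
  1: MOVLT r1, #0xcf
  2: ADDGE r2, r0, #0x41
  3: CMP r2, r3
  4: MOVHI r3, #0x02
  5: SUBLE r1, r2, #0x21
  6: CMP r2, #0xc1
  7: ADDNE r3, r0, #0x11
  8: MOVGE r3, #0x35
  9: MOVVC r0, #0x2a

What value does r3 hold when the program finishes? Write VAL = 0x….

[0] flags=1000 → (cmp)
[1] flags=1000 LT?T → r1=0xcf
[2] flags=1000 GE?F → skip
[3] flags=0010 → (cmp)
[4] flags=0010 HI?T → r3=0x02
[5] flags=0010 LE?F → skip
[6] flags=1001 → (cmp)
[7] flags=1001 NE?T → r3=0x27
[8] flags=1001 GE?T → r3=0x35
[9] flags=1001 VC?F → skip

VAL = 0x35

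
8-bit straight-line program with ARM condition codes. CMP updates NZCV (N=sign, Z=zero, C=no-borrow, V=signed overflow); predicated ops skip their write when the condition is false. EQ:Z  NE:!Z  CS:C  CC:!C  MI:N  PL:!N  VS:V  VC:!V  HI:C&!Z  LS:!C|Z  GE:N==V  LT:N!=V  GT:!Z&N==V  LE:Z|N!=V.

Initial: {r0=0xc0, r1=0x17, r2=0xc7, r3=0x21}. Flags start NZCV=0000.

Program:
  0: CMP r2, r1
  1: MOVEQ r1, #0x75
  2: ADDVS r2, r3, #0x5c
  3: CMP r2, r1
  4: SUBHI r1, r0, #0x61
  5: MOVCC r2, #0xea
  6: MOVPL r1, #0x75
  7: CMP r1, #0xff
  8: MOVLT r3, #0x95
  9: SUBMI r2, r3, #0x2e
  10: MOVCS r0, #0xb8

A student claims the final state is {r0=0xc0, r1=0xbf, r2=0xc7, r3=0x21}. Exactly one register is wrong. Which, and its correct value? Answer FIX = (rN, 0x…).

[0] flags=1010 → (cmp)
[1] flags=1010 EQ?F → skip
[2] flags=1010 VS?F → skip
[3] flags=1010 → (cmp)
[4] flags=1010 HI?T → r1=0x5f
[5] flags=1010 CC?F → skip
[6] flags=1010 PL?F → skip
[7] flags=0000 → (cmp)
[8] flags=0000 LT?F → skip
[9] flags=0000 MI?F → skip
[10] flags=0000 CS?F → skip

FIX = (r1, 0x5f)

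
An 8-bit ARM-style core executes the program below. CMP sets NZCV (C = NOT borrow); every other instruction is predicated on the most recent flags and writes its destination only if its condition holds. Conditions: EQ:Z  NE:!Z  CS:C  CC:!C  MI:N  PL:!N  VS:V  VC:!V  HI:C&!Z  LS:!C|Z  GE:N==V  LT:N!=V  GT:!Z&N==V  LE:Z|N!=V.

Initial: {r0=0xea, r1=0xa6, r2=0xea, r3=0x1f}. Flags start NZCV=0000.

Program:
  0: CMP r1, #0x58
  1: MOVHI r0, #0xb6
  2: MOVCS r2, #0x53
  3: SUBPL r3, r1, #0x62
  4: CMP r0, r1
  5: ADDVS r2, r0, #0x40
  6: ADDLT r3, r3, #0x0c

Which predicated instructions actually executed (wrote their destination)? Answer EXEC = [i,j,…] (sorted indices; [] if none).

0: ✓ CMP  NZCV=0011
1: ✓ MOVHI  r0←0xb6
2: ✓ MOVCS  r2←0x53
3: ✓ SUBPL  r3←0x44
4: ✓ CMP  NZCV=0010
5: · ADDVS
6: · ADDLT

EXEC = [1,2,3]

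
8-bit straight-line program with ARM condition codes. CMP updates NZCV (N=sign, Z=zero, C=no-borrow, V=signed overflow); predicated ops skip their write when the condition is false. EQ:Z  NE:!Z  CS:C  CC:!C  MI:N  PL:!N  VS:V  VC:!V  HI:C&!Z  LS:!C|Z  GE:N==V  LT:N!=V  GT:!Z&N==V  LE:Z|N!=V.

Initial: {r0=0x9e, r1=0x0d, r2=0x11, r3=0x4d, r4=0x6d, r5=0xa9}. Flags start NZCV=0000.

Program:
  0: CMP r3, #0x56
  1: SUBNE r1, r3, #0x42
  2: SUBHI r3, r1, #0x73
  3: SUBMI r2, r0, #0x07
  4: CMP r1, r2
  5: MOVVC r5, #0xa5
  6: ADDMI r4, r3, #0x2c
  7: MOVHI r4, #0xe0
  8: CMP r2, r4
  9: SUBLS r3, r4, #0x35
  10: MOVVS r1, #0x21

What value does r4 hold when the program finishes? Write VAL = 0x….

VAL = 0x6d

[0] flags=1000 → (cmp)
[1] flags=1000 NE?T → r1=0x0b
[2] flags=1000 HI?F → skip
[3] flags=1000 MI?T → r2=0x97
[4] flags=0000 → (cmp)
[5] flags=0000 VC?T → r5=0xa5
[6] flags=0000 MI?F → skip
[7] flags=0000 HI?F → skip
[8] flags=0011 → (cmp)
[9] flags=0011 LS?F → skip
[10] flags=0011 VS?T → r1=0x21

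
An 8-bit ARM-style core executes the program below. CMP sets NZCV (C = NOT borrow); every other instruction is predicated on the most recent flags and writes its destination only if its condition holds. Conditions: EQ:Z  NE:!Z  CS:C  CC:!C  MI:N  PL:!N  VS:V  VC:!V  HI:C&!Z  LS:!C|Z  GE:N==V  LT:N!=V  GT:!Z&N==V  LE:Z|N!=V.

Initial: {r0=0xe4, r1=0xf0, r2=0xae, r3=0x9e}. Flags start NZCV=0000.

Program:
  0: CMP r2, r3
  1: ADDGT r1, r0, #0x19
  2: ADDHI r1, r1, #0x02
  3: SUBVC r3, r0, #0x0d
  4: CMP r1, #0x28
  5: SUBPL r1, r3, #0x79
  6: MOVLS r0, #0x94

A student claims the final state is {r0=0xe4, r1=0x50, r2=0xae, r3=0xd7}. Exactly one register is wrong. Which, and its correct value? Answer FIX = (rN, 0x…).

FIX = (r1, 0xff)

0: ✓ CMP  NZCV=0010
1: ✓ ADDGT  r1←0xfd
2: ✓ ADDHI  r1←0xff
3: ✓ SUBVC  r3←0xd7
4: ✓ CMP  NZCV=1010
5: · SUBPL
6: · MOVLS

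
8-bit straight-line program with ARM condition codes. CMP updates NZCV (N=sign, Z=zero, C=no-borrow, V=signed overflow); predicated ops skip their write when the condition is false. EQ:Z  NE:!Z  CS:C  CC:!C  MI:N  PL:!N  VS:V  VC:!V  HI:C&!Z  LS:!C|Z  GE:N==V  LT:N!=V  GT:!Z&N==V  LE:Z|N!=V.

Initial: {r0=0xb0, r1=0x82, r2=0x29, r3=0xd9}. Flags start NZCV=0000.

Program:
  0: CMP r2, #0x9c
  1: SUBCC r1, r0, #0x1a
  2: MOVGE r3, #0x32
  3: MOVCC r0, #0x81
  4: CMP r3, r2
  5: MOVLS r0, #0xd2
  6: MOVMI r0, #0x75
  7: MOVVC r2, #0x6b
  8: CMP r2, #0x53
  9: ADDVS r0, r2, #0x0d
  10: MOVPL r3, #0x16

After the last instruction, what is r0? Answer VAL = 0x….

[0] flags=1001 → (cmp)
[1] flags=1001 CC?T → r1=0x96
[2] flags=1001 GE?T → r3=0x32
[3] flags=1001 CC?T → r0=0x81
[4] flags=0010 → (cmp)
[5] flags=0010 LS?F → skip
[6] flags=0010 MI?F → skip
[7] flags=0010 VC?T → r2=0x6b
[8] flags=0010 → (cmp)
[9] flags=0010 VS?F → skip
[10] flags=0010 PL?T → r3=0x16

VAL = 0x81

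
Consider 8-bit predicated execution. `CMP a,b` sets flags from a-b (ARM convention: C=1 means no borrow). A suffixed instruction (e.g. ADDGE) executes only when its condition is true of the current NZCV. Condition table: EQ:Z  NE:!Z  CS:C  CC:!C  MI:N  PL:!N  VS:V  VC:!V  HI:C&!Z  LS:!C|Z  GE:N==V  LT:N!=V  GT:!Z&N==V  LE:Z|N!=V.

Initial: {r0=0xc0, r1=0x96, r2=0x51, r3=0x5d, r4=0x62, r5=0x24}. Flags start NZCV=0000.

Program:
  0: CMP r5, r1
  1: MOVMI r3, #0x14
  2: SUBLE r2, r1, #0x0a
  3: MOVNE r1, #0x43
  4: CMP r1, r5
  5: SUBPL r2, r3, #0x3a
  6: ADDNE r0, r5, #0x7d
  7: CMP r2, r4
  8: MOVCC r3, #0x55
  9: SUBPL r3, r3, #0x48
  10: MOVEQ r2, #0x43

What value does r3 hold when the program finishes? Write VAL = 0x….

VAL = 0xcc

0: ✓ CMP  NZCV=1001
1: ✓ MOVMI  r3←0x14
2: · SUBLE
3: ✓ MOVNE  r1←0x43
4: ✓ CMP  NZCV=0010
5: ✓ SUBPL  r2←0xda
6: ✓ ADDNE  r0←0xa1
7: ✓ CMP  NZCV=0011
8: · MOVCC
9: ✓ SUBPL  r3←0xcc
10: · MOVEQ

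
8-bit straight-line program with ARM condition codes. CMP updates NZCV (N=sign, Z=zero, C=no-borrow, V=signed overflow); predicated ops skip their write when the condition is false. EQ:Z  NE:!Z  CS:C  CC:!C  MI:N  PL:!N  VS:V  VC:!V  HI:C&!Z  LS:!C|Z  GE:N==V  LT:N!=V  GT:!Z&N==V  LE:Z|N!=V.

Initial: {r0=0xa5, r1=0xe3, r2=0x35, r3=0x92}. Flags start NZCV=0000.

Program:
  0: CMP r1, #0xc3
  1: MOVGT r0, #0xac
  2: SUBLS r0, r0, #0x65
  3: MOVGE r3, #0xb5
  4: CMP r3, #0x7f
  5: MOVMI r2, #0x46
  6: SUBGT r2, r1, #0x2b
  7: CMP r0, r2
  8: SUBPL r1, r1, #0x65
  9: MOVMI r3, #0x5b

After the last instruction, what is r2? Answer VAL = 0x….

VAL = 0x35

0: ✓ CMP  NZCV=0010
1: ✓ MOVGT  r0←0xac
2: · SUBLS
3: ✓ MOVGE  r3←0xb5
4: ✓ CMP  NZCV=0011
5: · MOVMI
6: · SUBGT
7: ✓ CMP  NZCV=0011
8: ✓ SUBPL  r1←0x7e
9: · MOVMI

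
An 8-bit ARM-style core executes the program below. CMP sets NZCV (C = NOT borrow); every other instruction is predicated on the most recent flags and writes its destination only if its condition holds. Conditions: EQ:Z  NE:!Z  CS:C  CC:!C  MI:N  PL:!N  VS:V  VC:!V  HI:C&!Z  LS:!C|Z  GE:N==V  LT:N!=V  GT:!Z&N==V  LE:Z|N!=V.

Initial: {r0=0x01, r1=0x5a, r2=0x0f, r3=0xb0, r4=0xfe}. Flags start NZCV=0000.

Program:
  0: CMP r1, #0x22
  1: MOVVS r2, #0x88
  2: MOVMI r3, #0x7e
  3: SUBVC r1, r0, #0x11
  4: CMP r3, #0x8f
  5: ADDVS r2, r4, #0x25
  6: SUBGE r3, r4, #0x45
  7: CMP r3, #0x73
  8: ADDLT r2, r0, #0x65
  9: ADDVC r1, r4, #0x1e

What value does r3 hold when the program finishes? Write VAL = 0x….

[0] flags=0010 → (cmp)
[1] flags=0010 VS?F → skip
[2] flags=0010 MI?F → skip
[3] flags=0010 VC?T → r1=0xf0
[4] flags=0010 → (cmp)
[5] flags=0010 VS?F → skip
[6] flags=0010 GE?T → r3=0xb9
[7] flags=0011 → (cmp)
[8] flags=0011 LT?T → r2=0x66
[9] flags=0011 VC?F → skip

VAL = 0xb9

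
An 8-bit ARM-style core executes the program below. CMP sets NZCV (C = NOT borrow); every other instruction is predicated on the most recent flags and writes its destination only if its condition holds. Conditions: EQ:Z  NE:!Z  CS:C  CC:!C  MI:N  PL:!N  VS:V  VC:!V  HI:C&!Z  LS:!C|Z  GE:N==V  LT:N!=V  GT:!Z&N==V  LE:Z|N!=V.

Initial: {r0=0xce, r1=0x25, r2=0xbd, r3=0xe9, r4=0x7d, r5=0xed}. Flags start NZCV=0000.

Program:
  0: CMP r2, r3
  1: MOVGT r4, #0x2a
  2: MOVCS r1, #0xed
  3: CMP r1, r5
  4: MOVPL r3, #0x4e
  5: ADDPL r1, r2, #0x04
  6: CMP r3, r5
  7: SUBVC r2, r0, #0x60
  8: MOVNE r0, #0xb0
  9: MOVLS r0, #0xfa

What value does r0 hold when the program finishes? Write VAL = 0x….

[0] flags=1000 → (cmp)
[1] flags=1000 GT?F → skip
[2] flags=1000 CS?F → skip
[3] flags=0000 → (cmp)
[4] flags=0000 PL?T → r3=0x4e
[5] flags=0000 PL?T → r1=0xc1
[6] flags=0000 → (cmp)
[7] flags=0000 VC?T → r2=0x6e
[8] flags=0000 NE?T → r0=0xb0
[9] flags=0000 LS?T → r0=0xfa

VAL = 0xfa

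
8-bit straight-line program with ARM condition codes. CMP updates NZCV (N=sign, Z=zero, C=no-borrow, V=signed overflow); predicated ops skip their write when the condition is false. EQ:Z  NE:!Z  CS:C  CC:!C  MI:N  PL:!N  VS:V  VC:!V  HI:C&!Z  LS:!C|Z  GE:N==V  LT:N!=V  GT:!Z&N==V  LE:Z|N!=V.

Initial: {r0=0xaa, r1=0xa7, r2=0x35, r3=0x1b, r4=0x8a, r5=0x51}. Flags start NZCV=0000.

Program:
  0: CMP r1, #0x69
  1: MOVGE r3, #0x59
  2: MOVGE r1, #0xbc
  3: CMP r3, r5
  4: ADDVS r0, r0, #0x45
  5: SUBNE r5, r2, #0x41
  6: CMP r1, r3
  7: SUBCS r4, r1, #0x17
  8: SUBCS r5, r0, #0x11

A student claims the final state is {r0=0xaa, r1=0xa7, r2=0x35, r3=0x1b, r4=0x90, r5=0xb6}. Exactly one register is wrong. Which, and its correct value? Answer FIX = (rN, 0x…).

0: ✓ CMP  NZCV=0011
1: · MOVGE
2: · MOVGE
3: ✓ CMP  NZCV=1000
4: · ADDVS
5: ✓ SUBNE  r5←0xf4
6: ✓ CMP  NZCV=1010
7: ✓ SUBCS  r4←0x90
8: ✓ SUBCS  r5←0x99

FIX = (r5, 0x99)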